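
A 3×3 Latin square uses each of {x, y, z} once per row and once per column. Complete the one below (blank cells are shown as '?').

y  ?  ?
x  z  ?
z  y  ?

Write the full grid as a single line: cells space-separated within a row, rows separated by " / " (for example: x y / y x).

y x z / x z y / z y x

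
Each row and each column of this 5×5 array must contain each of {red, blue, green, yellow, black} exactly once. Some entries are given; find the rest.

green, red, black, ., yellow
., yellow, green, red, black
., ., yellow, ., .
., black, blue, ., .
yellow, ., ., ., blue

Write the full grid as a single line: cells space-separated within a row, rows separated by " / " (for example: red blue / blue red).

green red black blue yellow / blue yellow green red black / black blue yellow green red / red black blue yellow green / yellow green red black blue

(r1,c4) = blue
(r2,c1) = blue
(r4,c1) = red
(r4,c5) = green
(r5,c2) = green
(r5,c3) = red
(r5,c4) = black
(r3,c1) = black
(r3,c2) = blue
(r3,c4) = green
(r3,c5) = red
(r4,c4) = yellow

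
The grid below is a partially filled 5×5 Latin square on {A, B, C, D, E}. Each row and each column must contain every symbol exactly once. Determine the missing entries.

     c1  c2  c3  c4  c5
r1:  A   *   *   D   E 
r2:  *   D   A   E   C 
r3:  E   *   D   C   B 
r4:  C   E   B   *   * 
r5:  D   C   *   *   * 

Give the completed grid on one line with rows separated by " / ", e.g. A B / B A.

A B C D E / B D A E C / E A D C B / C E B A D / D C E B A

At row 1, column 2: row 1 has {A,D,E}; column 2 has {C,D,E}; that leaves B.
At row 1, column 3: row 1 has {A,B,D,E}; column 3 has {A,B,D}; that leaves C.
At row 2, column 1: row 2 has {A,C,D,E}; column 1 has {A,C,D,E}; that leaves B.
At row 3, column 2: row 3 has {B,C,D,E}; column 2 has {B,C,D,E}; that leaves A.
At row 4, column 4: row 4 has {B,C,E}; column 4 has {C,D,E}; that leaves A.
At row 4, column 5: row 4 has {A,B,C,E}; column 5 has {B,C,E}; that leaves D.
At row 5, column 3: row 5 has {C,D}; column 3 has {A,B,C,D}; that leaves E.
At row 5, column 4: row 5 has {C,D,E}; column 4 has {A,C,D,E}; that leaves B.
At row 5, column 5: row 5 has {B,C,D,E}; column 5 has {B,C,D,E}; that leaves A.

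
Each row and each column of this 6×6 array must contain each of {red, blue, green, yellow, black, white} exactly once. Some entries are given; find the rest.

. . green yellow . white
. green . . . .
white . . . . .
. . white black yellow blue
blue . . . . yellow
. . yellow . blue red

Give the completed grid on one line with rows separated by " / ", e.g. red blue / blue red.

(r2,c6) = black
(r3,c6) = green
(r4,c2) = red
(r4,c1) = green
(r6,c1) = black
(r6,c2) = white
(r6,c4) = green
(r1,c1) = red
(r1,c5) = black
(r2,c1) = yellow
(r3,c5) = red
(r5,c2) = black
(r5,c3) = red
(r5,c4) = white
(r5,c5) = green
(r1,c2) = blue
(r2,c3) = blue
(r2,c4) = red
(r2,c5) = white
(r3,c2) = yellow
(r3,c3) = black
(r3,c4) = blue

red blue green yellow black white / yellow green blue red white black / white yellow black blue red green / green red white black yellow blue / blue black red white green yellow / black white yellow green blue red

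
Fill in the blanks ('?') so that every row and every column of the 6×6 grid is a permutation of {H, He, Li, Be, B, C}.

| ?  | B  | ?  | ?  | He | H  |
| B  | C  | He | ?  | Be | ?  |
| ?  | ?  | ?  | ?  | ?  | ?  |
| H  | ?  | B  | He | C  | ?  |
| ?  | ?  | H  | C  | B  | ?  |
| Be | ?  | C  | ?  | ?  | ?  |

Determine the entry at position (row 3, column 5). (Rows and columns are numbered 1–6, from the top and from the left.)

Li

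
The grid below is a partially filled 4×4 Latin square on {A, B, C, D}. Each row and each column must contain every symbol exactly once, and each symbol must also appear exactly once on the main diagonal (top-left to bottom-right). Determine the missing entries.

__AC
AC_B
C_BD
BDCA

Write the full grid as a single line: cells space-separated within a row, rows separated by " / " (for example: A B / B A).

(r1,c1): row 1 has {A,C}; column 1 has {A,B,C}; the diagonal has {A,B,C}, so it must be D.
(r1,c2): row 1 has {A,C,D}; column 2 has {C,D}, so it must be B.
(r2,c3): row 2 has {A,B,C}; column 3 has {A,B,C}, so it must be D.
(r3,c2): row 3 has {B,C,D}; column 2 has {B,C,D}, so it must be A.

D B A C / A C D B / C A B D / B D C A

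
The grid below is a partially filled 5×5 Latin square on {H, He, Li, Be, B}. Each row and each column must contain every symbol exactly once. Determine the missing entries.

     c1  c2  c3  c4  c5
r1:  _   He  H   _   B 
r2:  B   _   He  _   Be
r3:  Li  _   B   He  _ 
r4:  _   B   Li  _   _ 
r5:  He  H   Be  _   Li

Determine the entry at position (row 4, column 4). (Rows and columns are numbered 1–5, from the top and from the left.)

At row 1, column 1: row 1 has {H,He,B}; column 1 has {He,Li,B}; that leaves Be.
At row 1, column 4: row 1 has {H,He,Be,B}; column 4 has {He}; that leaves Li.
At row 2, column 2: row 2 has {He,Be,B}; column 2 has {H,He,B}; that leaves Li.
At row 2, column 4: row 2 has {He,Li,Be,B}; column 4 has {He,Li}; that leaves H.
At row 3, column 2: row 3 has {He,Li,B}; column 2 has {H,He,Li,B}; that leaves Be.
At row 3, column 5: row 3 has {He,Li,Be,B}; column 5 has {Li,Be,B}; that leaves H.
At row 4, column 1: row 4 has {Li,B}; column 1 has {He,Li,Be,B}; that leaves H.
At row 4, column 4: row 4 has {H,Li,B}; column 4 has {H,He,Li}; that leaves Be.

Be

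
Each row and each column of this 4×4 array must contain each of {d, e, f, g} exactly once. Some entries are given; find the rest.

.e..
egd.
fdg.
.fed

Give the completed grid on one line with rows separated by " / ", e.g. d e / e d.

d e f g / e g d f / f d g e / g f e d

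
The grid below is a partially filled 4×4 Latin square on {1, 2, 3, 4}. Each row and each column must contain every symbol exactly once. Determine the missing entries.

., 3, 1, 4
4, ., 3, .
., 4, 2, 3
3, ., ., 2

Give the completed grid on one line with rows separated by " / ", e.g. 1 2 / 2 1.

At row 1, column 1: row 1 has {1,3,4}; column 1 has {3,4}; that leaves 2.
At row 2, column 4: row 2 has {3,4}; column 4 has {2,3,4}; that leaves 1.
At row 3, column 1: row 3 has {2,3,4}; column 1 has {2,3,4}; that leaves 1.
At row 4, column 2: row 4 has {2,3}; column 2 has {3,4}; that leaves 1.
At row 4, column 3: row 4 has {1,2,3}; column 3 has {1,2,3}; that leaves 4.
At row 2, column 2: row 2 has {1,3,4}; column 2 has {1,3,4}; that leaves 2.

2 3 1 4 / 4 2 3 1 / 1 4 2 3 / 3 1 4 2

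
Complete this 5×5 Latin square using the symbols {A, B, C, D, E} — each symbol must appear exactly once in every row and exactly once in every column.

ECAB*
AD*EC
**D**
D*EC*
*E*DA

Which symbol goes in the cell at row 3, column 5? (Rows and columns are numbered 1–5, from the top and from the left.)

E

(r1,c5) = D
(r2,c3) = B
(r3,c4) = A
(r4,c5) = B
(r5,c3) = C
(r3,c2) = B
(r3,c5) = E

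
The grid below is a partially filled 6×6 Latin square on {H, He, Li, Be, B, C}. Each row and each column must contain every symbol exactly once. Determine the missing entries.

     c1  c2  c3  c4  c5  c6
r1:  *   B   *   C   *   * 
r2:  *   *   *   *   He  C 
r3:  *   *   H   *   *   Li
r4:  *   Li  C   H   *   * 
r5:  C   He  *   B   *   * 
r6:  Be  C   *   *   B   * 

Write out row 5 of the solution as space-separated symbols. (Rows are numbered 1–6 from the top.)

(r3,c2): row 3 has {H,Li}; column 2 has {He,Li,B,C}, so it must be Be.
(r3,c4): row 3 has {H,Li,Be}; column 4 has {H,B,C}, so it must be He.
(r3,c5): row 3 has {H,He,Li,Be}; column 5 has {He,B}, so it must be C.
(r4,c5): row 4 has {H,Li,C}; column 5 has {He,B,C}, so it must be Be.
(r6,c4): row 6 has {Be,B,C}; column 4 has {H,He,B,C}, so it must be Li.
(r2,c2): row 2 has {He,C}; column 2 has {He,Li,Be,B,C}, so it must be H.
(r2,c4): row 2 has {H,He,C}; column 4 has {H,He,Li,B,C}, so it must be Be.
(r3,c1): row 3 has {H,He,Li,Be,C}; column 1 has {Be,C}, so it must be B.
(r4,c1): row 4 has {H,Li,Be,C}; column 1 has {Be,B,C}, so it must be He.
(r4,c6): row 4 has {H,He,Li,Be,C}; column 6 has {Li,C}, so it must be B.
(r6,c3): row 6 has {Li,Be,B,C}; column 3 has {H,C}, so it must be He.
(r6,c6): row 6 has {He,Li,Be,B,C}; column 6 has {Li,B,C}, so it must be H.
(r2,c1): row 2 has {H,He,Be,C}; column 1 has {He,Be,B,C}, so it must be Li.
(r2,c3): row 2 has {H,He,Li,Be,C}; column 3 has {H,He,C}, so it must be B.
(r5,c6): row 5 has {He,B,C}; column 6 has {H,Li,B,C}, so it must be Be.
(r1,c1): row 1 has {B,C}; column 1 has {He,Li,Be,B,C}, so it must be H.
(r1,c5): row 1 has {H,B,C}; column 5 has {He,Be,B,C}, so it must be Li.
(r1,c6): row 1 has {H,Li,B,C}; column 6 has {H,Li,Be,B,C}, so it must be He.
(r5,c3): row 5 has {He,Be,B,C}; column 3 has {H,He,B,C}, so it must be Li.
(r5,c5): row 5 has {He,Li,Be,B,C}; column 5 has {He,Li,Be,B,C}, so it must be H.

C He Li B H Be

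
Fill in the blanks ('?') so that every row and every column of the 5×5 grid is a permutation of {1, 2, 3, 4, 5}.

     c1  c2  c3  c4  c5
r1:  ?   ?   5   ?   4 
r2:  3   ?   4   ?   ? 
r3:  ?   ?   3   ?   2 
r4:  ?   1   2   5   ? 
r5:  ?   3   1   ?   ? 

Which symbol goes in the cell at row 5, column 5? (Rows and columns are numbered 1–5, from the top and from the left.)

5

At row 1, column 2: row 1 has {4,5}; column 2 has {1,3}; that leaves 2.
At row 2, column 2: row 2 has {3,4}; column 2 has {1,2,3}; that leaves 5.
At row 2, column 5: row 2 has {3,4,5}; column 5 has {2,4}; that leaves 1.
At row 3, column 2: row 3 has {2,3}; column 2 has {1,2,3,5}; that leaves 4.
At row 3, column 4: row 3 has {2,3,4}; column 4 has {5}; that leaves 1.
At row 4, column 1: row 4 has {1,2,5}; column 1 has {3}; that leaves 4.
At row 4, column 5: row 4 has {1,2,4,5}; column 5 has {1,2,4}; that leaves 3.
At row 5, column 5: row 5 has {1,3}; column 5 has {1,2,3,4}; that leaves 5.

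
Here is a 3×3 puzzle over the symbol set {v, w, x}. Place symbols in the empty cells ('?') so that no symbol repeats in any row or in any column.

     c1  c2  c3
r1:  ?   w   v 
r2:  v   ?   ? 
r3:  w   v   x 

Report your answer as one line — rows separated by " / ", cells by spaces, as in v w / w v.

x w v / v x w / w v x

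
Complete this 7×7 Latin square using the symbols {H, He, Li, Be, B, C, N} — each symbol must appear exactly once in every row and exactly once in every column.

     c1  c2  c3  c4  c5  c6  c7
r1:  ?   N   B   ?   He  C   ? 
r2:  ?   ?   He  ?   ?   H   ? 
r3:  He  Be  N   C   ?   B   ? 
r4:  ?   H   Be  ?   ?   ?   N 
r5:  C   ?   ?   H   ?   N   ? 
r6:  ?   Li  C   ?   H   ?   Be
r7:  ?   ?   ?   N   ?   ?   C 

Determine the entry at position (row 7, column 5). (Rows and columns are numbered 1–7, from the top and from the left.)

B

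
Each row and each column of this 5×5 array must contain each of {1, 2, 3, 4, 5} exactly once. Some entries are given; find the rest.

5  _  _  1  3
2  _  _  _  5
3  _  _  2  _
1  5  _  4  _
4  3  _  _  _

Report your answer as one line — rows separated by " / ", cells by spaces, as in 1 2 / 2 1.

5 2 4 1 3 / 2 4 1 3 5 / 3 1 5 2 4 / 1 5 3 4 2 / 4 3 2 5 1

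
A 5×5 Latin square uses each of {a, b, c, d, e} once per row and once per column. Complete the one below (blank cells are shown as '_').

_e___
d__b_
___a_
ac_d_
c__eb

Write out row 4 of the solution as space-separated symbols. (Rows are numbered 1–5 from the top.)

a c b d e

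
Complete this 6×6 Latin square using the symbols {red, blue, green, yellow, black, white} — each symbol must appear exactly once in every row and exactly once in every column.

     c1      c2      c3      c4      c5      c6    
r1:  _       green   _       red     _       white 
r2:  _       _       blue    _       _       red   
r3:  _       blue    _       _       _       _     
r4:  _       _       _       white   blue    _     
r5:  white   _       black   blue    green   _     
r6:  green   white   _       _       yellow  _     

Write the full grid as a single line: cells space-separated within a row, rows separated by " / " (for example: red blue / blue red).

blue green yellow red black white / yellow black blue green white red / black blue white yellow red green / red yellow green white blue black / white red black blue green yellow / green white red black yellow blue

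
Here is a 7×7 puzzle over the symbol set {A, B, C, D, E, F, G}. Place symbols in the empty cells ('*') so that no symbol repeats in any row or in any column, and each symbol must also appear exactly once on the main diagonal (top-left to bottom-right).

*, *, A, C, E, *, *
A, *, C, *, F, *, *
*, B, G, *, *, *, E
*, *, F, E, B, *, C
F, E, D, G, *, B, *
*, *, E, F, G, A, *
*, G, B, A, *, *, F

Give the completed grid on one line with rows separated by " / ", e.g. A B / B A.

B F A C E G D / A D C B F E G / C B G D A F E / G A F E B D C / F E D G C B A / D C E F G A B / E G B A D C F

(r2,c2) = D
(r2,c4) = B
(r2,c7) = G
(r3,c4) = D
(r4,c2) = A
(r5,c5) = C
(r5,c7) = A
(r6,c2) = C
(r7,c5) = D
(r1,c1) = B
(r1,c2) = F
(r1,c7) = D
(r2,c6) = E
(r3,c1) = C
(r3,c5) = A
(r3,c6) = F
(r6,c1) = D
(r6,c7) = B
(r7,c1) = E
(r7,c6) = C
(r1,c6) = G
(r4,c1) = G
(r4,c6) = D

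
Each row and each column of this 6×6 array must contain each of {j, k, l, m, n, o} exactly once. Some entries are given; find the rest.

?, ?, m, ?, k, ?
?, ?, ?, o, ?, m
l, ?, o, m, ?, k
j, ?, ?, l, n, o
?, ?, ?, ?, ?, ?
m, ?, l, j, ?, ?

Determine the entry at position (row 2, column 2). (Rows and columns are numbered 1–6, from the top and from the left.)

j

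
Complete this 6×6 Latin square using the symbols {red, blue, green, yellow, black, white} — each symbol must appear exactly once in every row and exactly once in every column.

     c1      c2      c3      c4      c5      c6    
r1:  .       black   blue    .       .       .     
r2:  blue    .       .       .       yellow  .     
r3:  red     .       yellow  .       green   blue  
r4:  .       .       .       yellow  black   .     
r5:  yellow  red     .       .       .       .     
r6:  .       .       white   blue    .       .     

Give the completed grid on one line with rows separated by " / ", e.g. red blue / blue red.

green black blue red white yellow / blue green red white yellow black / red white yellow black green blue / white blue green yellow black red / yellow red black green blue white / black yellow white blue red green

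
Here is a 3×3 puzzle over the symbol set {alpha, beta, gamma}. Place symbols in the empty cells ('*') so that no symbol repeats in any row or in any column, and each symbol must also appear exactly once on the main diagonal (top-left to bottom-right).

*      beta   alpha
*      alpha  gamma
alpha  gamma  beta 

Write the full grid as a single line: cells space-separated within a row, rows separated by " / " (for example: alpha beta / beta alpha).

row 1 has {alpha,beta}; column 1 has {alpha}; the diagonal has {alpha,beta} — only gamma is left for (r1,c1).
row 2 has {alpha,gamma}; column 1 has {alpha,gamma} — only beta is left for (r2,c1).

gamma beta alpha / beta alpha gamma / alpha gamma beta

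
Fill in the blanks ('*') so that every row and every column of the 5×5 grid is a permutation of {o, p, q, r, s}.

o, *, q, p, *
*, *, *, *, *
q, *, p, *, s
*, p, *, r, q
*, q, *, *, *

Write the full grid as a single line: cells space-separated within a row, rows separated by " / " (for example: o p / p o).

Cell (r1,c5): row 1 has {o,p,q}; column 5 has {q,s} → r.
Cell (r3,c4): row 3 has {p,q,s}; column 4 has {p,r} → o.
Cell (r4,c1): row 4 has {p,q,r}; column 1 has {o,q} → s.
Cell (r4,c3): row 4 has {p,q,r,s}; column 3 has {p,q} → o.
Cell (r5,c4): row 5 has {q}; column 4 has {o,p,r} → s.
Cell (r1,c2): row 1 has {o,p,q,r}; column 2 has {p,q} → s.
Cell (r2,c4): row 2 is empty so far; column 4 has {o,p,r,s} → q.
Cell (r3,c2): row 3 has {o,p,q,s}; column 2 has {p,q,s} → r.
Cell (r5,c3): row 5 has {q,s}; column 3 has {o,p,q} → r.
Cell (r2,c2): row 2 has {q}; column 2 has {p,q,r,s} → o.
Cell (r2,c3): row 2 has {o,q}; column 3 has {o,p,q,r} → s.
Cell (r2,c5): row 2 has {o,q,s}; column 5 has {q,r,s} → p.
Cell (r5,c1): row 5 has {q,r,s}; column 1 has {o,q,s} → p.
Cell (r5,c5): row 5 has {p,q,r,s}; column 5 has {p,q,r,s} → o.
Cell (r2,c1): row 2 has {o,p,q,s}; column 1 has {o,p,q,s} → r.

o s q p r / r o s q p / q r p o s / s p o r q / p q r s o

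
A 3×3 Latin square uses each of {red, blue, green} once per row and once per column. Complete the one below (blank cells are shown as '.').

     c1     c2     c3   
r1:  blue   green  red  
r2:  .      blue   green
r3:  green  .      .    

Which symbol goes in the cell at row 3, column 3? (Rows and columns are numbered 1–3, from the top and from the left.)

blue

(r2,c1) = red
(r3,c2) = red
(r3,c3) = blue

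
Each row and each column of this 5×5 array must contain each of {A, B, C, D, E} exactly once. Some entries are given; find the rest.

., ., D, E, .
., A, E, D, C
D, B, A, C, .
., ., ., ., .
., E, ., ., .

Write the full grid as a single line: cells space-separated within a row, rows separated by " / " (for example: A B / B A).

(r1,c2): row 1 has {D,E}; column 2 has {A,B,E}, so it must be C.
(r2,c1): row 2 has {A,C,D,E}; column 1 has {D}, so it must be B.
(r3,c5): row 3 has {A,B,C,D}; column 5 has {C}, so it must be E.
(r4,c2): row 4 is empty so far; column 2 has {A,B,C,E}, so it must be D.
(r1,c1): row 1 has {C,D,E}; column 1 has {B,D}, so it must be A.
(r1,c5): row 1 has {A,C,D,E}; column 5 has {C,E}, so it must be B.
(r4,c5): row 4 has {D}; column 5 has {B,C,E}, so it must be A.
(r5,c1): row 5 has {E}; column 1 has {A,B,D}, so it must be C.
(r5,c3): row 5 has {C,E}; column 3 has {A,D,E}, so it must be B.
(r5,c4): row 5 has {B,C,E}; column 4 has {C,D,E}, so it must be A.
(r5,c5): row 5 has {A,B,C,E}; column 5 has {A,B,C,E}, so it must be D.
(r4,c1): row 4 has {A,D}; column 1 has {A,B,C,D}, so it must be E.
(r4,c3): row 4 has {A,D,E}; column 3 has {A,B,D,E}, so it must be C.
(r4,c4): row 4 has {A,C,D,E}; column 4 has {A,C,D,E}, so it must be B.

A C D E B / B A E D C / D B A C E / E D C B A / C E B A D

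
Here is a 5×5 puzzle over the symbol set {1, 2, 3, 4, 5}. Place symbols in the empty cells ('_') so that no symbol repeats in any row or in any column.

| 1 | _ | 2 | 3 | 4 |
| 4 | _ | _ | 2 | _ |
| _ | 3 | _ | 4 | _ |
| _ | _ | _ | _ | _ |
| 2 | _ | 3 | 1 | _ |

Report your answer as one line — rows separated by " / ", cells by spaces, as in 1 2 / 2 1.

1 5 2 3 4 / 4 1 5 2 3 / 5 3 1 4 2 / 3 2 4 5 1 / 2 4 3 1 5

(r1,c2) = 5
(r2,c2) = 1
(r2,c3) = 5
(r2,c5) = 3
(r3,c1) = 5
(r3,c3) = 1
(r3,c5) = 2
(r4,c1) = 3
(r4,c3) = 4
(r4,c4) = 5
(r4,c5) = 1
(r5,c2) = 4
(r5,c5) = 5
(r4,c2) = 2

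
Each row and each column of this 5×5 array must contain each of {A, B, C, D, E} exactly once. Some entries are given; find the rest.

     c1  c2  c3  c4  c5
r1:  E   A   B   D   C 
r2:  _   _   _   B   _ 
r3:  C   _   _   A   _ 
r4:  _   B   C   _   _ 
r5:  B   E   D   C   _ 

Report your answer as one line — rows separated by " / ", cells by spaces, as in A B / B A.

E A B D C / D C A B E / C D E A B / A B C E D / B E D C A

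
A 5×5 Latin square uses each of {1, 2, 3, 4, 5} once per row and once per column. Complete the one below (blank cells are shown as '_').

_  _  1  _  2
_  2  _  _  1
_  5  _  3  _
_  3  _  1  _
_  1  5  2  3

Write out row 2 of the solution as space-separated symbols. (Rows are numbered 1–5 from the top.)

5 2 3 4 1

(r1,c2) = 4
(r1,c4) = 5
(r2,c4) = 4
(r3,c5) = 4
(r4,c5) = 5
(r5,c1) = 4
(r1,c1) = 3
(r2,c1) = 5
(r2,c3) = 3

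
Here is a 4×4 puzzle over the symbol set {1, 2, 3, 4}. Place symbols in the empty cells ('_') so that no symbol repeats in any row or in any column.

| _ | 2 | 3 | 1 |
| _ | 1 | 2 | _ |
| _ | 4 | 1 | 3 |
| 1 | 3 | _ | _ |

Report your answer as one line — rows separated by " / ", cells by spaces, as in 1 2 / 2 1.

4 2 3 1 / 3 1 2 4 / 2 4 1 3 / 1 3 4 2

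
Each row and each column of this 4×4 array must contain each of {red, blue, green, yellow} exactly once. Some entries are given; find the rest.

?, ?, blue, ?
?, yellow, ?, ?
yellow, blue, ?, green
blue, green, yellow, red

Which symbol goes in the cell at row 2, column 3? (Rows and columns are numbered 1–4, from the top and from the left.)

(r1,c2) = red
(r1,c4) = yellow
(r2,c4) = blue
(r3,c3) = red
(r1,c1) = green
(r2,c1) = red
(r2,c3) = green

green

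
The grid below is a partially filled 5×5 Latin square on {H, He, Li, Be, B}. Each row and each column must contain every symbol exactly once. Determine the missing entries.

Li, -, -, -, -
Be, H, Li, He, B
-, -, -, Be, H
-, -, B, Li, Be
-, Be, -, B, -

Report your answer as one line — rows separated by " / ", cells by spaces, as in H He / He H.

Li B Be H He / Be H Li He B / B Li He Be H / H He B Li Be / He Be H B Li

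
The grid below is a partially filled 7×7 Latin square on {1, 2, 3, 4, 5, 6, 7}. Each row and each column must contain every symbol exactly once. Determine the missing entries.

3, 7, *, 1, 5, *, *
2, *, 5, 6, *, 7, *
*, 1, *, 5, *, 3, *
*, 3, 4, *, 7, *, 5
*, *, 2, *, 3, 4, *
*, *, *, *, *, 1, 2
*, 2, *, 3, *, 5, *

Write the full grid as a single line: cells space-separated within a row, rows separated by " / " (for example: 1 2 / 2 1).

3 7 6 1 5 2 4 / 2 4 5 6 1 7 3 / 4 1 7 5 2 3 6 / 1 3 4 2 7 6 5 / 5 6 2 7 3 4 1 / 7 5 3 4 6 1 2 / 6 2 1 3 4 5 7

(r1,c3) = 6
(r1,c6) = 2
(r1,c7) = 4
(r2,c2) = 4
(r2,c5) = 1
(r2,c7) = 3
(r3,c3) = 7
(r3,c7) = 6
(r4,c4) = 2
(r4,c6) = 6
(r5,c4) = 7
(r5,c7) = 1
(r6,c3) = 3
(r6,c4) = 4
(r6,c5) = 6
(r7,c3) = 1
(r7,c5) = 4
(r7,c7) = 7
(r3,c1) = 4
(r3,c5) = 2
(r4,c1) = 1
(r6,c2) = 5
(r7,c1) = 6
(r5,c1) = 5
(r5,c2) = 6
(r6,c1) = 7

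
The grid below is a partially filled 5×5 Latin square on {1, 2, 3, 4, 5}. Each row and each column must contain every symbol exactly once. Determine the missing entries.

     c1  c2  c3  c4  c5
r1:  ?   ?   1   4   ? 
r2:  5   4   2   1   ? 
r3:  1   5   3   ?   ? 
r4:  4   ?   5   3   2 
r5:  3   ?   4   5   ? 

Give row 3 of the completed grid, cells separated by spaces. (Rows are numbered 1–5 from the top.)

1 5 3 2 4

(r1,c1) = 2
(r1,c2) = 3
(r1,c5) = 5
(r2,c5) = 3
(r3,c4) = 2
(r3,c5) = 4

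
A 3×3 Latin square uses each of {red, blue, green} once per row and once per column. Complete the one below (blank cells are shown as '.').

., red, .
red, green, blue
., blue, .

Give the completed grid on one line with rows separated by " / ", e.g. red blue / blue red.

blue red green / red green blue / green blue red

At row 1, column 3: row 1 has {red}; column 3 has {blue}; that leaves green.
At row 3, column 1: row 3 has {blue}; column 1 has {red}; that leaves green.
At row 3, column 3: row 3 has {blue,green}; column 3 has {blue,green}; that leaves red.
At row 1, column 1: row 1 has {red,green}; column 1 has {red,green}; that leaves blue.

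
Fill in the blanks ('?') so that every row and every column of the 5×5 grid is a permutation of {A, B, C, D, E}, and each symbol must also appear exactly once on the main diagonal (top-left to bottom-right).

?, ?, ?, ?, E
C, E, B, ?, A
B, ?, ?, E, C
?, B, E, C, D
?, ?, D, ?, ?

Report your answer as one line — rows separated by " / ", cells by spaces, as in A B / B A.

(r2,c4): row 2 has {A,B,C,E}; column 4 has {C,E}, so it must be D.
(r3,c3): row 3 has {B,C,E}; column 3 has {B,D,E}; the diagonal has {C,E}, so it must be A.
(r4,c1): row 4 has {B,C,D,E}; column 1 has {B,C}, so it must be A.
(r5,c1): row 5 has {D}; column 1 has {A,B,C}, so it must be E.
(r5,c5): row 5 has {D,E}; column 5 has {A,C,D,E}; the diagonal has {A,C,E}, so it must be B.
(r1,c1): row 1 has {E}; column 1 has {A,B,C,E}; the diagonal has {A,B,C,E}, so it must be D.
(r1,c3): row 1 has {D,E}; column 3 has {A,B,D,E}, so it must be C.
(r3,c2): row 3 has {A,B,C,E}; column 2 has {B,E}, so it must be D.
(r5,c4): row 5 has {B,D,E}; column 4 has {C,D,E}, so it must be A.
(r1,c2): row 1 has {C,D,E}; column 2 has {B,D,E}, so it must be A.
(r1,c4): row 1 has {A,C,D,E}; column 4 has {A,C,D,E}, so it must be B.
(r5,c2): row 5 has {A,B,D,E}; column 2 has {A,B,D,E}, so it must be C.

D A C B E / C E B D A / B D A E C / A B E C D / E C D A B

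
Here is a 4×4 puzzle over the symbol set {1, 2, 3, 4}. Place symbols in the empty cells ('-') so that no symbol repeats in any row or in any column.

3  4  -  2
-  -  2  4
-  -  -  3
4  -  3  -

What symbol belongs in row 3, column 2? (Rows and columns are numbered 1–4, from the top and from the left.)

1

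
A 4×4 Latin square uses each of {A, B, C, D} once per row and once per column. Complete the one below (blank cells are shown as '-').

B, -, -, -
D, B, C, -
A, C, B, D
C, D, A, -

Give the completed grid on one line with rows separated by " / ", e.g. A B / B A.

B A D C / D B C A / A C B D / C D A B

(r1,c2): row 1 has {B}; column 2 has {B,C,D}, so it must be A.
(r1,c3): row 1 has {A,B}; column 3 has {A,B,C}, so it must be D.
(r1,c4): row 1 has {A,B,D}; column 4 has {D}, so it must be C.
(r2,c4): row 2 has {B,C,D}; column 4 has {C,D}, so it must be A.
(r4,c4): row 4 has {A,C,D}; column 4 has {A,C,D}, so it must be B.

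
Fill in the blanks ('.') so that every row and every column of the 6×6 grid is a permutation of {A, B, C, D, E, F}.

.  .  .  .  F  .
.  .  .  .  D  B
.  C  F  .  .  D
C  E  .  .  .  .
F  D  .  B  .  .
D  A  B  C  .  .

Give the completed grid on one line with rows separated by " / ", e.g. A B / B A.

(r1,c2) = B
(r2,c2) = F
(r6,c5) = E
(r6,c6) = F
(r4,c6) = A
(r4,c3) = D
(r4,c4) = F
(r4,c5) = B
(r3,c5) = A
(r5,c5) = C
(r5,c6) = E
(r1,c6) = C
(r3,c4) = E
(r5,c3) = A
(r1,c3) = E
(r2,c3) = C
(r2,c4) = A
(r3,c1) = B
(r1,c1) = A
(r1,c4) = D
(r2,c1) = E

A B E D F C / E F C A D B / B C F E A D / C E D F B A / F D A B C E / D A B C E F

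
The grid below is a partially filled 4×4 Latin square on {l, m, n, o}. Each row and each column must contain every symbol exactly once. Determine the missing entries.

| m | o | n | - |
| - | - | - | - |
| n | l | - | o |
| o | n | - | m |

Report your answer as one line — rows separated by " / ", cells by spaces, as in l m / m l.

m o n l / l m o n / n l m o / o n l m

(r1,c4) = l
(r2,c1) = l
(r2,c2) = m
(r2,c3) = o
(r2,c4) = n
(r3,c3) = m
(r4,c3) = l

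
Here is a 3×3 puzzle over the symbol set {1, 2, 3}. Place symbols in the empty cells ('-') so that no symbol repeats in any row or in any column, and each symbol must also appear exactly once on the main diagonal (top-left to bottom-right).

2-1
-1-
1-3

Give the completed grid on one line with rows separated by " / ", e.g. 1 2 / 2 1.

(r1,c2) = 3
(r2,c1) = 3
(r2,c3) = 2
(r3,c2) = 2

2 3 1 / 3 1 2 / 1 2 3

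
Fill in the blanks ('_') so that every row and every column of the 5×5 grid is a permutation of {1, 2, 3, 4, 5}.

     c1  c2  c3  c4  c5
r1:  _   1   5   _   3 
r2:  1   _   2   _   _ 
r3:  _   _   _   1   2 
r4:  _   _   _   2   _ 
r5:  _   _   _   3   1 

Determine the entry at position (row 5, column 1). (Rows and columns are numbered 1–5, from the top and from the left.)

5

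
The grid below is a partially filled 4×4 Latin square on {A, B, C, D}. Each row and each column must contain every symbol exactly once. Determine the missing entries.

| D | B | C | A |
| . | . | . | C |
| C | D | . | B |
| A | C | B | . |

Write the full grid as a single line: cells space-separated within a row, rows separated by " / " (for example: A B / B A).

D B C A / B A D C / C D A B / A C B D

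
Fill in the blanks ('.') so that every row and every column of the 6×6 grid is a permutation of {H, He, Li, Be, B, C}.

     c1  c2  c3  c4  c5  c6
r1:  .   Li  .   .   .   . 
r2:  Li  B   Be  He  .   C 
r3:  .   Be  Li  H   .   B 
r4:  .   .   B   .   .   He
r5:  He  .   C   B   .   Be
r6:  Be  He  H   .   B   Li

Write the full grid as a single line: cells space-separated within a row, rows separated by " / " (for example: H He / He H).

B Li He Be C H / Li B Be He H C / C Be Li H He B / H C B Li Be He / He H C B Li Be / Be He H C B Li

(r1,c3) = He
(r1,c6) = H
(r2,c5) = H
(r3,c1) = C
(r3,c5) = He
(r4,c1) = H
(r4,c2) = C
(r5,c2) = H
(r5,c5) = Li
(r6,c4) = C
(r1,c1) = B
(r1,c4) = Be
(r1,c5) = C
(r4,c4) = Li
(r4,c5) = Be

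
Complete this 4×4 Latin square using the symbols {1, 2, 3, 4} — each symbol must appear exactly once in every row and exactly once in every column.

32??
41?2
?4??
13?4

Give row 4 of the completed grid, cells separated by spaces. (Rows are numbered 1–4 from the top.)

1 3 2 4

At row 1, column 4: row 1 has {2,3}; column 4 has {2,4}; that leaves 1.
At row 2, column 3: row 2 has {1,2,4}; column 3 is empty so far; that leaves 3.
At row 3, column 1: row 3 has {4}; column 1 has {1,3,4}; that leaves 2.
At row 3, column 3: row 3 has {2,4}; column 3 has {3}; that leaves 1.
At row 3, column 4: row 3 has {1,2,4}; column 4 has {1,2,4}; that leaves 3.
At row 4, column 3: row 4 has {1,3,4}; column 3 has {1,3}; that leaves 2.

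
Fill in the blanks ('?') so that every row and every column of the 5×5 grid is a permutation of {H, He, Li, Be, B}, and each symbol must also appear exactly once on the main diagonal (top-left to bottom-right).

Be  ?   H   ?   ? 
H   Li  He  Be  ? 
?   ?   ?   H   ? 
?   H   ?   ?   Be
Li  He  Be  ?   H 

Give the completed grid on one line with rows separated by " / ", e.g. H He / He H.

At row 1, column 2: row 1 has {H,Be}; column 2 has {H,He,Li}; that leaves B.
At row 2, column 5: row 2 has {H,He,Li,Be}; column 5 has {H,Be}; that leaves B.
At row 3, column 2: row 3 has {H}; column 2 has {H,He,Li,B}; that leaves Be.
At row 3, column 3: row 3 has {H,Be}; column 3 has {H,He,Be}; the diagonal has {H,Li,Be}; that leaves B.
At row 4, column 3: row 4 has {H,Be}; column 3 has {H,He,Be,B}; that leaves Li.
At row 4, column 4: row 4 has {H,Li,Be}; column 4 has {H,Be}; the diagonal has {H,Li,Be,B}; that leaves He.
At row 5, column 4: row 5 has {H,He,Li,Be}; column 4 has {H,He,Be}; that leaves B.
At row 1, column 4: row 1 has {H,Be,B}; column 4 has {H,He,Be,B}; that leaves Li.
At row 1, column 5: row 1 has {H,Li,Be,B}; column 5 has {H,Be,B}; that leaves He.
At row 3, column 1: row 3 has {H,Be,B}; column 1 has {H,Li,Be}; that leaves He.
At row 3, column 5: row 3 has {H,He,Be,B}; column 5 has {H,He,Be,B}; that leaves Li.
At row 4, column 1: row 4 has {H,He,Li,Be}; column 1 has {H,He,Li,Be}; that leaves B.

Be B H Li He / H Li He Be B / He Be B H Li / B H Li He Be / Li He Be B H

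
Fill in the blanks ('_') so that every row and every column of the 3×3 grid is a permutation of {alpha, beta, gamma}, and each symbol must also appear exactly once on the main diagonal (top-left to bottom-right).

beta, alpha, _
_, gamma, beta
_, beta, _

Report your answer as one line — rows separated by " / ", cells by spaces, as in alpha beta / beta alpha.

(r1,c3) = gamma
(r2,c1) = alpha
(r3,c1) = gamma
(r3,c3) = alpha

beta alpha gamma / alpha gamma beta / gamma beta alpha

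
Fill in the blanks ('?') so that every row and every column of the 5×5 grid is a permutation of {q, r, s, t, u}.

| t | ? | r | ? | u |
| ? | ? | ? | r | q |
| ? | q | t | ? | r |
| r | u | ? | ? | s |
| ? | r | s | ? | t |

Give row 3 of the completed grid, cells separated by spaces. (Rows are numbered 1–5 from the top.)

u q t s r

Cell (r1,c2): row 1 has {r,t,u}; column 2 has {q,r,u} → s.
Cell (r1,c4): row 1 has {r,s,t,u}; column 4 has {r} → q.
Cell (r2,c2): row 2 has {q,r}; column 2 has {q,r,s,u} → t.
Cell (r2,c3): row 2 has {q,r,t}; column 3 has {r,s,t} → u.
Cell (r4,c3): row 4 has {r,s,u}; column 3 has {r,s,t,u} → q.
Cell (r4,c4): row 4 has {q,r,s,u}; column 4 has {q,r} → t.
Cell (r5,c4): row 5 has {r,s,t}; column 4 has {q,r,t} → u.
Cell (r2,c1): row 2 has {q,r,t,u}; column 1 has {r,t} → s.
Cell (r3,c1): row 3 has {q,r,t}; column 1 has {r,s,t} → u.
Cell (r3,c4): row 3 has {q,r,t,u}; column 4 has {q,r,t,u} → s.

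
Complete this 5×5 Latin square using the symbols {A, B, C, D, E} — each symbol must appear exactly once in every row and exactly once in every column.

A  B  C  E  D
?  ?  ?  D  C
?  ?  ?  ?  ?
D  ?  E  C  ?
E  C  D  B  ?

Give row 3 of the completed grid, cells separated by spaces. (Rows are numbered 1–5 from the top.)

C D B A E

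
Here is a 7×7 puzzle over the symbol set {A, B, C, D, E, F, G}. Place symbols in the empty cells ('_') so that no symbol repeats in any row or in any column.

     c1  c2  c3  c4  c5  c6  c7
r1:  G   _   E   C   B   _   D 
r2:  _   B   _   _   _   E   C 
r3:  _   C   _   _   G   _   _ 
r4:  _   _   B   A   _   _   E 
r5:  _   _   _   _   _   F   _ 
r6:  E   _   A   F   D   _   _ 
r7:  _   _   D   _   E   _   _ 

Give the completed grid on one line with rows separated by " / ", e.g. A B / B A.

G F E C B A D / A B G D F E C / B C F E G D A / F D B A C G E / D E C B A F G / E G A F D C B / C A D G E B F

(r1,c6) = A
(r3,c3) = F
(r6,c2) = G
(r6,c7) = B
(r1,c2) = F
(r2,c3) = G
(r2,c4) = D
(r3,c7) = A
(r4,c2) = D
(r5,c3) = C
(r5,c5) = A
(r5,c7) = G
(r6,c6) = C
(r7,c2) = A
(r7,c7) = F
(r2,c5) = F
(r4,c5) = C
(r4,c6) = G
(r5,c2) = E
(r5,c4) = B
(r7,c4) = G
(r7,c6) = B
(r2,c1) = A
(r3,c4) = E
(r3,c6) = D
(r4,c1) = F
(r5,c1) = D
(r7,c1) = C
(r3,c1) = B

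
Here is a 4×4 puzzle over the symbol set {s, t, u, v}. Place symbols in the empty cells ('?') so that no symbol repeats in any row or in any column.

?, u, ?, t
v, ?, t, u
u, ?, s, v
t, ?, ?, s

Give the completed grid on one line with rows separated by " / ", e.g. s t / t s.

s u v t / v s t u / u t s v / t v u s

(r1,c1) = s
(r1,c3) = v
(r2,c2) = s
(r3,c2) = t
(r4,c2) = v
(r4,c3) = u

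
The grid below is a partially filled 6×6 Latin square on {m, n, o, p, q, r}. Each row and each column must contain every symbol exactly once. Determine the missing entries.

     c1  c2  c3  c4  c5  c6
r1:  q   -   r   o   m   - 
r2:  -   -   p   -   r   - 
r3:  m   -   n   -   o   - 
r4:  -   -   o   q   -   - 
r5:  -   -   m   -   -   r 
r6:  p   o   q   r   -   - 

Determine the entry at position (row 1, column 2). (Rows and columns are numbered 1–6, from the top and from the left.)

n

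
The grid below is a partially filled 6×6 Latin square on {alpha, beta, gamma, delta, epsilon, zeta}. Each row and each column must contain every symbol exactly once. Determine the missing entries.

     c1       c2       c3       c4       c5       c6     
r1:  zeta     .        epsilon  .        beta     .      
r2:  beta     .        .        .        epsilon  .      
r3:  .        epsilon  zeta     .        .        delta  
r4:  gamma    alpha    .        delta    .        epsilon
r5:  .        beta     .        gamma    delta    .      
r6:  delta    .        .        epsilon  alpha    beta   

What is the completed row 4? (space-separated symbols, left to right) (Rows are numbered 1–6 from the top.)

gamma alpha beta delta zeta epsilon

row 1 has {beta,epsilon,zeta}; column 4 has {gamma,delta,epsilon} — only alpha is left for (r1,c4).
row 1 has {alpha,beta,epsilon,zeta}; column 6 has {beta,delta,epsilon} — only gamma is left for (r1,c6).
row 2 has {beta,epsilon}; column 4 has {alpha,gamma,delta,epsilon} — only zeta is left for (r2,c4).
row 2 has {beta,epsilon,zeta}; column 6 has {beta,gamma,delta,epsilon} — only alpha is left for (r2,c6).
row 3 has {delta,epsilon,zeta}; column 1 has {beta,gamma,delta,zeta} — only alpha is left for (r3,c1).
row 3 has {alpha,delta,epsilon,zeta}; column 4 has {alpha,gamma,delta,epsilon,zeta} — only beta is left for (r3,c4).
row 3 has {alpha,beta,delta,epsilon,zeta}; column 5 has {alpha,beta,delta,epsilon} — only gamma is left for (r3,c5).
row 4 has {alpha,gamma,delta,epsilon}; column 3 has {epsilon,zeta} — only beta is left for (r4,c3).
row 4 has {alpha,beta,gamma,delta,epsilon}; column 5 has {alpha,beta,gamma,delta,epsilon} — only zeta is left for (r4,c5).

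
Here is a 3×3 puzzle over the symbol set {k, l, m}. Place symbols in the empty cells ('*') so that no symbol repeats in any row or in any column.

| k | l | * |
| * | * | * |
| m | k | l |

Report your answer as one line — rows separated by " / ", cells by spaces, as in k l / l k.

row 1 has {k,l}; column 3 has {l} — only m is left for (r1,c3).
row 2 is empty so far; column 1 has {k,m} — only l is left for (r2,c1).
row 2 has {l}; column 2 has {k,l} — only m is left for (r2,c2).
row 2 has {l,m}; column 3 has {l,m} — only k is left for (r2,c3).

k l m / l m k / m k l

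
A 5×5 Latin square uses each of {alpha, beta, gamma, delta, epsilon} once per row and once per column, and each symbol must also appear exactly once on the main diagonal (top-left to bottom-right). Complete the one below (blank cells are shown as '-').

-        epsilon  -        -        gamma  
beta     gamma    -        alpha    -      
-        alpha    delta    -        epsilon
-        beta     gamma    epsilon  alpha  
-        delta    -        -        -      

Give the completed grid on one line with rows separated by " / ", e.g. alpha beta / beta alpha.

alpha epsilon beta delta gamma / beta gamma epsilon alpha delta / gamma alpha delta beta epsilon / delta beta gamma epsilon alpha / epsilon delta alpha gamma beta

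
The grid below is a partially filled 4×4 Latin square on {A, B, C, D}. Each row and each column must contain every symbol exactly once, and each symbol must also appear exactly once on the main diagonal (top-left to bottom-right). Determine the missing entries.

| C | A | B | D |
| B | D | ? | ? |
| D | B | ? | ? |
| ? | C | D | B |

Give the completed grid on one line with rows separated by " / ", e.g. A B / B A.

C A B D / B D C A / D B A C / A C D B

row 3 has {B,D}; column 3 has {B,D}; the diagonal has {B,C,D} — only A is left for (r3,c3).
row 3 has {A,B,D}; column 4 has {B,D} — only C is left for (r3,c4).
row 4 has {B,C,D}; column 1 has {B,C,D} — only A is left for (r4,c1).
row 2 has {B,D}; column 3 has {A,B,D} — only C is left for (r2,c3).
row 2 has {B,C,D}; column 4 has {B,C,D} — only A is left for (r2,c4).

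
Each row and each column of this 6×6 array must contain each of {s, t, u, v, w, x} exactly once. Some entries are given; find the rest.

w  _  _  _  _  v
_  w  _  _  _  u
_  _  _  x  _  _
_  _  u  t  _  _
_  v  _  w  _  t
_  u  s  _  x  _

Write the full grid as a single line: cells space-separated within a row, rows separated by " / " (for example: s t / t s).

w x t u s v / x w v s t u / u t w x v s / v s u t w x / s v x w u t / t u s v x w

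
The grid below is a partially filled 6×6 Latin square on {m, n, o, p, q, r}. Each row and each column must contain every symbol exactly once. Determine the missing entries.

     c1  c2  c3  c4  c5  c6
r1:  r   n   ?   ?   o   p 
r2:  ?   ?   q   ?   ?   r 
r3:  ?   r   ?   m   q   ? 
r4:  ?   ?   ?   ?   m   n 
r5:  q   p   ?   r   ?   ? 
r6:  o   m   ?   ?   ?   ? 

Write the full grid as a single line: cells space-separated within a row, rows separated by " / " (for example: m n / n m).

r n m q o p / m o q n p r / n r p m q o / p q r o m n / q p o r n m / o m n p r q

At row 1, column 3: row 1 has {n,o,p,r}; column 3 has {q}; that leaves m.
At row 1, column 4: row 1 has {m,n,o,p,r}; column 4 has {m,r}; that leaves q.
At row 2, column 2: row 2 has {q,r}; column 2 has {m,n,p,r}; that leaves o.
At row 3, column 6: row 3 has {m,q,r}; column 6 has {n,p,r}; that leaves o.
At row 4, column 1: row 4 has {m,n}; column 1 has {o,q,r}; that leaves p.
At row 4, column 2: row 4 has {m,n,p}; column 2 has {m,n,o,p,r}; that leaves q.
At row 4, column 4: row 4 has {m,n,p,q}; column 4 has {m,q,r}; that leaves o.
At row 5, column 5: row 5 has {p,q,r}; column 5 has {m,o,q}; that leaves n.
At row 5, column 6: row 5 has {n,p,q,r}; column 6 has {n,o,p,r}; that leaves m.
At row 6, column 6: row 6 has {m,o}; column 6 has {m,n,o,p,r}; that leaves q.
At row 2, column 5: row 2 has {o,q,r}; column 5 has {m,n,o,q}; that leaves p.
At row 3, column 1: row 3 has {m,o,q,r}; column 1 has {o,p,q,r}; that leaves n.
At row 3, column 3: row 3 has {m,n,o,q,r}; column 3 has {m,q}; that leaves p.
At row 4, column 3: row 4 has {m,n,o,p,q}; column 3 has {m,p,q}; that leaves r.
At row 5, column 3: row 5 has {m,n,p,q,r}; column 3 has {m,p,q,r}; that leaves o.
At row 6, column 3: row 6 has {m,o,q}; column 3 has {m,o,p,q,r}; that leaves n.
At row 6, column 4: row 6 has {m,n,o,q}; column 4 has {m,o,q,r}; that leaves p.
At row 6, column 5: row 6 has {m,n,o,p,q}; column 5 has {m,n,o,p,q}; that leaves r.
At row 2, column 1: row 2 has {o,p,q,r}; column 1 has {n,o,p,q,r}; that leaves m.
At row 2, column 4: row 2 has {m,o,p,q,r}; column 4 has {m,o,p,q,r}; that leaves n.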